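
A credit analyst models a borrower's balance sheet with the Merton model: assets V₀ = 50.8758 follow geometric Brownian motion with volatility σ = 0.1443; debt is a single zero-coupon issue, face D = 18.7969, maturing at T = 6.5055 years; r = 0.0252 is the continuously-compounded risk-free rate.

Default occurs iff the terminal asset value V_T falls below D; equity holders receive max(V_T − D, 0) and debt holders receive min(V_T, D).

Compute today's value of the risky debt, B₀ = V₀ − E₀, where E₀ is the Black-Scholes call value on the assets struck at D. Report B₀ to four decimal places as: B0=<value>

B0=15.9524

d₁ = [ln(V₀/D) + (r + σ²/2)T] / (σ√T)
   = [ln(50.8758/18.7969) + (0.0252 + 0.5·0.1443²)·6.5055] / (0.1443·√6.5055)
   = [0.995695 + 0.231669] / 0.368050 = 3.334777
d₂ = d₁ − σ√T = 3.334777 − 0.368050 = 2.966727
N(d₁) = 0.999573,  N(d₂) = 0.998495,  e^(−rT) = 0.848794
E₀ = V₀·N(d₁) − D·e^(−rT)·N(d₂)
   = 50.8758·0.999573 − 18.7969·0.848794·0.998495 = 34.923397
B₀ = V₀ − E₀ = 50.8758 − 34.923397 = 15.952403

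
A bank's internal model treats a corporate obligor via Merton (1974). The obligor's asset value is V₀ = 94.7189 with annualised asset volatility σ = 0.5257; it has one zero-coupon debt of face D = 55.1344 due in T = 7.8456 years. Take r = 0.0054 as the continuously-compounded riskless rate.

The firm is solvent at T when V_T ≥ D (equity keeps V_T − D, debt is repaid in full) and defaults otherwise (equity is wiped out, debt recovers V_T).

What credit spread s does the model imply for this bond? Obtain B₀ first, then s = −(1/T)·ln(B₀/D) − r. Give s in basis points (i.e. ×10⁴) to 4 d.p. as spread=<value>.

d₁ = [ln(V₀/D) + (r + σ²/2)T] / (σ√T)
   = [ln(94.7189/55.1344) + (0.0054 + 0.5·0.5257²)·7.8456] / (0.5257·√7.8456)
   = [0.541140 + 1.126473] / 1.472486 = 1.132516
d₂ = d₁ − σ√T = 1.132516 − 1.472486 = -0.339970
N(d₁) = 0.871291,  N(d₂) = 0.366940,  e^(−rT) = 0.958519
E₀ = V₀·N(d₁) − D·e^(−rT)·N(d₂)
   = 94.7189·0.871291 − 55.1344·0.958519·0.366940 = 63.135954
B₀ = V₀ − E₀ = 94.7189 − 63.135954 = 31.582946
spread = −(1/T)·ln(B₀/D) − r = −(1/7.8456)·ln(31.582946/55.1344) − 0.0054 = 0.06561516
in basis points: 0.06561516 × 10⁴ = 656.1516 bp

spread=656.1516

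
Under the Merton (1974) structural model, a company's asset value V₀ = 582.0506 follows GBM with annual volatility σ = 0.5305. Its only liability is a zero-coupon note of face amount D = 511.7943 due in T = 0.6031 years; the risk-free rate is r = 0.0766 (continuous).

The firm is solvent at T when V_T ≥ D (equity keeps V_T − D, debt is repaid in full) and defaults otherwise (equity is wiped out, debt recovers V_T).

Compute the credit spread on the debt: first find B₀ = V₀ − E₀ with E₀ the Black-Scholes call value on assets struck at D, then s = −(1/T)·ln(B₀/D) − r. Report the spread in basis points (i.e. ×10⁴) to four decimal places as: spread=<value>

spread=1725.9636

d₁ = [ln(V₀/D) + (r + σ²/2)T] / (σ√T)
   = [ln(582.0506/511.7943) + (0.0766 + 0.5·0.5305²)·0.6031] / (0.5305·√0.6031)
   = [0.128635 + 0.131063] / 0.411984 = 0.630358
d₂ = d₁ − σ√T = 0.630358 − 0.411984 = 0.218375
N(d₁) = 0.735770,  N(d₂) = 0.586431,  e^(−rT) = 0.954853
E₀ = V₀·N(d₁) − D·e^(−rT)·N(d₂)
   = 582.0506·0.735770 − 511.7943·0.954853·0.586431 = 141.673035
B₀ = V₀ − E₀ = 582.0506 − 141.673035 = 440.377565
spread = −(1/T)·ln(B₀/D) − r = −(1/0.6031)·ln(440.377565/511.7943) − 0.0766 = 0.17259636
in basis points: 0.17259636 × 10⁴ = 1725.9636 bp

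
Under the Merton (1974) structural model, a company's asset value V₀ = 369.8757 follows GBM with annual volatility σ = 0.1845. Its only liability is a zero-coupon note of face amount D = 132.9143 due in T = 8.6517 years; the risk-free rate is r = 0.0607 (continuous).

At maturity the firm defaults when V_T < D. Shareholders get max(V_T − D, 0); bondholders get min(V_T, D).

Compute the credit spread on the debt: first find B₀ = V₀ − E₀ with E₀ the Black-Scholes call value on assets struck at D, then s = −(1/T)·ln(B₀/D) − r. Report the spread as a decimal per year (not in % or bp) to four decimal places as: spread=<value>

spread=0.0001

d₁ = [ln(V₀/D) + (r + σ²/2)T] / (σ√T)
   = [ln(369.8757/132.9143) + (0.0607 + 0.5·0.1845²)·8.6517] / (0.1845·√8.6517)
   = [1.023462 + 0.672411] / 0.542684 = 3.124974
d₂ = d₁ − σ√T = 3.124974 − 0.542684 = 2.582290
N(d₁) = 0.999111,  N(d₂) = 0.995093,  e^(−rT) = 0.591462
E₀ = V₀·N(d₁) − D·e^(−rT)·N(d₂)
   = 369.8757·0.999111 − 132.9143·0.591462·0.995093 = 291.318897
B₀ = V₀ − E₀ = 369.8757 − 291.318897 = 78.556803
spread = −(1/T)·ln(B₀/D) − r = −(1/8.6517)·ln(78.556803/132.9143) − 0.0607 = 0.00008373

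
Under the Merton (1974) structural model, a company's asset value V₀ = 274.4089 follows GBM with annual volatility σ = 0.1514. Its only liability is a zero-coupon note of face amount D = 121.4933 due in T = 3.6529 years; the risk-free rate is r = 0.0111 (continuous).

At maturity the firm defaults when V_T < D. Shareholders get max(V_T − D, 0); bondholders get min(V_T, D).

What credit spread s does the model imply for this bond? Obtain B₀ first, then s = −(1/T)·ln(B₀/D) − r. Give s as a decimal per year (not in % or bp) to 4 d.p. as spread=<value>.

spread=0.0001

d₁ = [ln(V₀/D) + (r + σ²/2)T] / (σ√T)
   = [ln(274.4089/121.4933) + (0.0111 + 0.5·0.1514²)·3.6529] / (0.1514·√3.6529)
   = [0.814760 + 0.082413] / 0.289364 = 3.100499
d₂ = d₁ − σ√T = 3.100499 − 0.289364 = 2.811134
N(d₁) = 0.999034,  N(d₂) = 0.997532,  e^(−rT) = 0.960264
E₀ = V₀·N(d₁) − D·e^(−rT)·N(d₂)
   = 274.4089·0.999034 − 121.4933·0.960264·0.997532 = 157.766176
B₀ = V₀ − E₀ = 274.4089 − 157.766176 = 116.642724
spread = −(1/T)·ln(B₀/D) − r = −(1/3.6529)·ln(116.642724/121.4933) − 0.0111 = 0.00005374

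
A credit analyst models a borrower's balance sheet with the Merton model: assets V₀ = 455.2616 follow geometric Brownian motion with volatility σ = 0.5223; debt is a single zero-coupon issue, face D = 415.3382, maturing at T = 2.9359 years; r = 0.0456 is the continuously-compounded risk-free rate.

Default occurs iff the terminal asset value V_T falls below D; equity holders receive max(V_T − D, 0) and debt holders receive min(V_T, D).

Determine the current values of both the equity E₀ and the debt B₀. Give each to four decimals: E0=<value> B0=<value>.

d₁ = [ln(V₀/D) + (r + σ²/2)T] / (σ√T)
   = [ln(455.2616/415.3382) + (0.0456 + 0.5·0.5223²)·2.9359] / (0.5223·√2.9359)
   = [0.091779 + 0.534330] / 0.894933 = 0.699615
d₂ = d₁ − σ√T = 0.699615 − 0.894933 = -0.195318
N(d₁) = 0.757916,  N(d₂) = 0.422572,  e^(−rT) = 0.874698
E₀ = V₀·N(d₁) − D·e^(−rT)·N(d₂)
   = 455.2616·0.757916 − 415.3382·0.874698·0.422572 = 191.531706
B₀ = V₀ − E₀ = 455.2616 − 191.531706 = 263.729894

E0=191.5317 B0=263.7299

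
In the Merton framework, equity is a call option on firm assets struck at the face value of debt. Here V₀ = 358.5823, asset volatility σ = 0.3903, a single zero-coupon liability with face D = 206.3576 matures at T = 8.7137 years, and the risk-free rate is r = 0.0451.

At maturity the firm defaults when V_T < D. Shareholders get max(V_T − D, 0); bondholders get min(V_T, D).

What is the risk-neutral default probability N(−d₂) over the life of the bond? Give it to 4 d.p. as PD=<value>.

d₁ = [ln(V₀/D) + (r + σ²/2)T] / (σ√T)
   = [ln(358.5823/206.3576) + (0.0451 + 0.5·0.3903²)·8.7137] / (0.3903·√8.7137)
   = [0.552548 + 1.056685] / 1.152126 = 1.396751
d₂ = d₁ − σ√T = 1.396751 − 1.152126 = 0.244625
risk-neutral PD = N(−d₂) = N(-0.244625) = 0.403373

PD=0.4034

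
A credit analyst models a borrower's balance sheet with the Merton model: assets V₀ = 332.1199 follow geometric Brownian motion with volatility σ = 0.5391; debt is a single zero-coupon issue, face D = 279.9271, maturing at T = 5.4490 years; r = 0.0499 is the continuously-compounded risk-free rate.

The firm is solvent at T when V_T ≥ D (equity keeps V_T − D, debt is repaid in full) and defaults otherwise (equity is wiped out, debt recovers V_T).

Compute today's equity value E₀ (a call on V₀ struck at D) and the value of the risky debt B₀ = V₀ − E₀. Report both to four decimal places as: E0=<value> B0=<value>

d₁ = [ln(V₀/D) + (r + σ²/2)T] / (σ√T)
   = [ln(332.1199/279.9271) + (0.0499 + 0.5·0.5391²)·5.4490] / (0.5391·√5.4490)
   = [0.170967 + 1.063723] / 1.258426 = 0.981138
d₂ = d₁ − σ√T = 0.981138 − 1.258426 = -0.277288
N(d₁) = 0.836738,  N(d₂) = 0.390780,  e^(−rT) = 0.761927
E₀ = V₀·N(d₁) − D·e^(−rT)·N(d₂)
   = 332.1199·0.836738 − 279.9271·0.761927·0.390780 = 194.550268
B₀ = V₀ − E₀ = 332.1199 − 194.550268 = 137.569632

E0=194.5503 B0=137.5696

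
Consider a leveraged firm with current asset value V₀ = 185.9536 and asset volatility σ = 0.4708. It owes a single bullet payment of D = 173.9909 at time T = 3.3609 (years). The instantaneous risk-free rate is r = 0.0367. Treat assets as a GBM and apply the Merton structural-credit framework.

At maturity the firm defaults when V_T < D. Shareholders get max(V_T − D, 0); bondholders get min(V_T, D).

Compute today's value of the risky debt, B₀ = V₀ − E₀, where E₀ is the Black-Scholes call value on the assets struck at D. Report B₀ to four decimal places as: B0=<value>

B0=111.8703

d₁ = [ln(V₀/D) + (r + σ²/2)T] / (σ√T)
   = [ln(185.9536/173.9909) + (0.0367 + 0.5·0.4708²)·3.3609] / (0.4708·√3.3609)
   = [0.066494 + 0.495821] / 0.863106 = 0.651502
d₂ = d₁ − σ√T = 0.651502 − 0.863106 = -0.211604
N(d₁) = 0.742639,  N(d₂) = 0.416208,  e^(−rT) = 0.883959
E₀ = V₀·N(d₁) − D·e^(−rT)·N(d₂)
   = 185.9536·0.742639 − 173.9909·0.883959·0.416208 = 74.083260
B₀ = V₀ − E₀ = 185.9536 − 74.083260 = 111.870340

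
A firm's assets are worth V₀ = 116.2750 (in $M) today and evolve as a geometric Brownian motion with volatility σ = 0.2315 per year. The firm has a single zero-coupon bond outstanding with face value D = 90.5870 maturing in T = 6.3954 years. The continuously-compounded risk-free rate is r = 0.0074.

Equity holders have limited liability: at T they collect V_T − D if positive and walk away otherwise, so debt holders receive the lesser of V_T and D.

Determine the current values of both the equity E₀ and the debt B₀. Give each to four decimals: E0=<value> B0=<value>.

E0=41.1025 B0=75.1725

d₁ = [ln(V₀/D) + (r + σ²/2)T] / (σ√T)
   = [ln(116.2750/90.5870) + (0.0074 + 0.5·0.2315²)·6.3954] / (0.2315·√6.3954)
   = [0.249647 + 0.218698] / 0.585443 = 0.799984
d₂ = d₁ − σ√T = 0.799984 − 0.585443 = 0.214541
N(d₁) = 0.788140,  N(d₂) = 0.584937,  e^(−rT) = 0.953776
E₀ = V₀·N(d₁) − D·e^(−rT)·N(d₂)
   = 116.2750·0.788140 − 90.5870·0.953776·0.584937 = 41.102541
B₀ = V₀ − E₀ = 116.2750 − 41.102541 = 75.172459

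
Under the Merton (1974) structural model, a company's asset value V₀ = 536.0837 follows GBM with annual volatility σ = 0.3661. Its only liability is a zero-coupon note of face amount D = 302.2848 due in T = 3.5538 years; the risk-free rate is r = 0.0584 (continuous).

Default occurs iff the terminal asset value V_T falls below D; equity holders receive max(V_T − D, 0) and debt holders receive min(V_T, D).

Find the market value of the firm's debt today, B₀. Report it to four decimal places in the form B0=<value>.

d₁ = [ln(V₀/D) + (r + σ²/2)T] / (σ√T)
   = [ln(536.0837/302.2848) + (0.0584 + 0.5·0.3661²)·3.5538] / (0.3661·√3.5538)
   = [0.572921 + 0.445698] / 0.690154 = 1.475929
d₂ = d₁ − σ√T = 1.475929 − 0.690154 = 0.785775
N(d₁) = 0.930019,  N(d₂) = 0.784000,  e^(−rT) = 0.812579
E₀ = V₀·N(d₁) − D·e^(−rT)·N(d₂)
   = 536.0837·0.930019 − 302.2848·0.812579·0.784000 = 305.993529
B₀ = V₀ − E₀ = 536.0837 − 305.993529 = 230.090171

B0=230.0902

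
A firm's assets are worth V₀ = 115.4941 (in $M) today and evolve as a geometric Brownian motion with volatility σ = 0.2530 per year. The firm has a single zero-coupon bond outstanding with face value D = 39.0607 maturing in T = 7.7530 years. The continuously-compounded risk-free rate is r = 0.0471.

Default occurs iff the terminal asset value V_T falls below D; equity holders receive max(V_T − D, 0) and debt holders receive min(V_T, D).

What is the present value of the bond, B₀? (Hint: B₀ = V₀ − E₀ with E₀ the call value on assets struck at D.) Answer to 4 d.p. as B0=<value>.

d₁ = [ln(V₀/D) + (r + σ²/2)T] / (σ√T)
   = [ln(115.4941/39.0607) + (0.0471 + 0.5·0.2530²)·7.7530] / (0.2530·√7.7530)
   = [1.084103 + 0.613297] / 0.704458 = 2.409510
d₂ = d₁ − σ√T = 2.409510 − 0.704458 = 1.705051
N(d₁) = 0.992013,  N(d₂) = 0.955908,  e^(−rT) = 0.694081
E₀ = V₀·N(d₁) − D·e^(−rT)·N(d₂)
   = 115.4941·0.992013 − 39.0607·0.694081·0.955908 = 88.655755
B₀ = V₀ − E₀ = 115.4941 − 88.655755 = 26.838345

B0=26.8383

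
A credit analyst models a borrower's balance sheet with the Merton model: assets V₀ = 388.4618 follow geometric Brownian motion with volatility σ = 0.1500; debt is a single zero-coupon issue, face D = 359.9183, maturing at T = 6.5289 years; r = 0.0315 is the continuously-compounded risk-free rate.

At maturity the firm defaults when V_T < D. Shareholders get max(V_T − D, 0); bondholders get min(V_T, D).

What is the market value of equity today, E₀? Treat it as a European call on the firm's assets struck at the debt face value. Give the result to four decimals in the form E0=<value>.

E0=112.6507

d₁ = [ln(V₀/D) + (r + σ²/2)T] / (σ√T)
   = [ln(388.4618/359.9183) + (0.0315 + 0.5·0.1500²)·6.5289] / (0.1500·√6.5289)
   = [0.076318 + 0.279110] / 0.383276 = 0.927344
d₂ = d₁ − σ√T = 0.927344 − 0.383276 = 0.544068
N(d₁) = 0.823126,  N(d₂) = 0.706803,  e^(−rT) = 0.814110
E₀ = V₀·N(d₁) − D·e^(−rT)·N(d₂)
   = 388.4618·0.823126 − 359.9183·0.814110·0.706803 = 112.650671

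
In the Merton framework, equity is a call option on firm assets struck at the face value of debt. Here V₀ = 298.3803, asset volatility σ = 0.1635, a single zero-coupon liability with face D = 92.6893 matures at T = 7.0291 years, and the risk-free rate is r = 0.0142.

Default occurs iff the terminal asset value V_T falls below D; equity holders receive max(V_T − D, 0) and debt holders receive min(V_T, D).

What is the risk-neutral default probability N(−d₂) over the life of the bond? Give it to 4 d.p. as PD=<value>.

PD=0.0034

d₁ = [ln(V₀/D) + (r + σ²/2)T] / (σ√T)
   = [ln(298.3803/92.6893) + (0.0142 + 0.5·0.1635²)·7.0291] / (0.1635·√7.0291)
   = [1.169116 + 0.193765] / 0.433479 = 3.144056
d₂ = d₁ − σ√T = 3.144056 − 0.433479 = 2.710577
risk-neutral PD = N(−d₂) = N(-2.710577) = 0.003358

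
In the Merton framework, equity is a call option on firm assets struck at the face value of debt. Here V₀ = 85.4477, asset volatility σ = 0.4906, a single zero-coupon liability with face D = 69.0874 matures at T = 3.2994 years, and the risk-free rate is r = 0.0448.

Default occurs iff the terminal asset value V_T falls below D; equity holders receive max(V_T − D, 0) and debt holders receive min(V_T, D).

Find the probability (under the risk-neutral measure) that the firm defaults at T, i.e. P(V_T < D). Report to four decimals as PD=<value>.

d₁ = [ln(V₀/D) + (r + σ²/2)T] / (σ√T)
   = [ln(85.4477/69.0874) + (0.0448 + 0.5·0.4906²)·3.2994] / (0.4906·√3.2994)
   = [0.212532 + 0.544877] / 0.891138 = 0.849934
d₂ = d₁ − σ√T = 0.849934 − 0.891138 = -0.041204
risk-neutral PD = N(−d₂) = N(0.041204) = 0.516433

PD=0.5164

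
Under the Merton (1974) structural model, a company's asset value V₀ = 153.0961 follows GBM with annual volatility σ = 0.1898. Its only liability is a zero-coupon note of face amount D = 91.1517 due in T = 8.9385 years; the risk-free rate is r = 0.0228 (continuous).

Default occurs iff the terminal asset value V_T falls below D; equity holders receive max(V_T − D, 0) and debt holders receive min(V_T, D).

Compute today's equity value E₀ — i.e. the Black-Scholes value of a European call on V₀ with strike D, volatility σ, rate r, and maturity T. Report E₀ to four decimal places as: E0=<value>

d₁ = [ln(V₀/D) + (r + σ²/2)T] / (σ√T)
   = [ln(153.0961/91.1517) + (0.0228 + 0.5·0.1898²)·8.9385] / (0.1898·√8.9385)
   = [0.518541 + 0.364798] / 0.567451 = 1.556678
d₂ = d₁ − σ√T = 1.556678 − 0.567451 = 0.989227
N(d₁) = 0.940227,  N(d₂) = 0.838724,  e^(−rT) = 0.815627
E₀ = V₀·N(d₁) − D·e^(−rT)·N(d₂)
   = 153.0961·0.940227 − 91.1517·0.815627·0.838724 = 81.589404

E0=81.5894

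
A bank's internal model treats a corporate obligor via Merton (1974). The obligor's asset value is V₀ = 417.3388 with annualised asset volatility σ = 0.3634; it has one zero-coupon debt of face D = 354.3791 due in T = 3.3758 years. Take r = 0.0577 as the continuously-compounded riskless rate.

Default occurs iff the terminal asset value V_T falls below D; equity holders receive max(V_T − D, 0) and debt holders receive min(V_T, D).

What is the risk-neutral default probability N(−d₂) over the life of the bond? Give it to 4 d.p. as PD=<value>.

PD=0.4196

d₁ = [ln(V₀/D) + (r + σ²/2)T] / (σ√T)
   = [ln(417.3388/354.3791) + (0.0577 + 0.5·0.3634²)·3.3758] / (0.3634·√3.3758)
   = [0.163531 + 0.417687] / 0.667688 = 0.870494
d₂ = d₁ − σ√T = 0.870494 − 0.667688 = 0.202807
risk-neutral PD = N(−d₂) = N(-0.202807) = 0.419643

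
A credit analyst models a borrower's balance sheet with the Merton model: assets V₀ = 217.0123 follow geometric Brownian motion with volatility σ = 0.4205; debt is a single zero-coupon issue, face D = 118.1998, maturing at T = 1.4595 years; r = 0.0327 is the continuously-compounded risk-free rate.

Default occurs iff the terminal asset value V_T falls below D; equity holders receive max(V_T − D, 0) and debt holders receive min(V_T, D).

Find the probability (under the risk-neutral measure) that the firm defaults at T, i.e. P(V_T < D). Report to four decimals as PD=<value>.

d₁ = [ln(V₀/D) + (r + σ²/2)T] / (σ√T)
   = [ln(217.0123/118.1998) + (0.0327 + 0.5·0.4205²)·1.4595] / (0.4205·√1.4595)
   = [0.607578 + 0.176760] / 0.508005 = 1.543957
d₂ = d₁ − σ√T = 1.543957 − 0.508005 = 1.035952
risk-neutral PD = N(−d₂) = N(-1.035952) = 0.150112

PD=0.1501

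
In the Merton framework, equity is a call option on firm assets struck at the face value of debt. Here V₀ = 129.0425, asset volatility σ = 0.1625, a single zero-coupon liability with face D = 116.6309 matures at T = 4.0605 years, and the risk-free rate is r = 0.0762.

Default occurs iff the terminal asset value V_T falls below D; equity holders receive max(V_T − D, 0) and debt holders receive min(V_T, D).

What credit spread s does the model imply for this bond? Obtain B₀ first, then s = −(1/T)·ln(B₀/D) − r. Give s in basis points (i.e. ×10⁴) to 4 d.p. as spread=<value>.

d₁ = [ln(V₀/D) + (r + σ²/2)T] / (σ√T)
   = [ln(129.0425/116.6309) + (0.0762 + 0.5·0.1625²)·4.0605] / (0.1625·√4.0605)
   = [0.101128 + 0.363021] / 0.327449 = 1.417471
d₂ = d₁ − σ√T = 1.417471 − 0.327449 = 1.090023
N(d₁) = 0.921827,  N(d₂) = 0.862148,  e^(−rT) = 0.733880
E₀ = V₀·N(d₁) − D·e^(−rT)·N(d₂)
   = 129.0425·0.921827 − 116.6309·0.733880·0.862148 = 45.160996
B₀ = V₀ − E₀ = 129.0425 − 45.160996 = 83.881504
spread = −(1/T)·ln(B₀/D) − r = −(1/4.0605)·ln(83.881504/116.6309) − 0.0762 = 0.00497451
in basis points: 0.00497451 × 10⁴ = 49.7451 bp

spread=49.7451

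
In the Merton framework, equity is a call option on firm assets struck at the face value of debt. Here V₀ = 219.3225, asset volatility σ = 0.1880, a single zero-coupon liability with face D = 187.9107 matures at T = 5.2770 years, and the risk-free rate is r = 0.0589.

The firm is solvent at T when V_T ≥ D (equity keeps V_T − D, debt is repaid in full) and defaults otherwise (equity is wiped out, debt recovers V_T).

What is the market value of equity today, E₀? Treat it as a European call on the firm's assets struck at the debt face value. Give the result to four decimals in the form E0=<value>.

E0=86.9135

d₁ = [ln(V₀/D) + (r + σ²/2)T] / (σ√T)
   = [ln(219.3225/187.9107) + (0.0589 + 0.5·0.1880²)·5.2770] / (0.1880·√5.2770)
   = [0.154576 + 0.404070] / 0.431868 = 1.293558
d₂ = d₁ − σ√T = 1.293558 − 0.431868 = 0.861690
N(d₁) = 0.902091,  N(d₂) = 0.805571,  e^(−rT) = 0.732849
E₀ = V₀·N(d₁) − D·e^(−rT)·N(d₂)
   = 219.3225·0.902091 − 187.9107·0.732849·0.805571 = 86.913510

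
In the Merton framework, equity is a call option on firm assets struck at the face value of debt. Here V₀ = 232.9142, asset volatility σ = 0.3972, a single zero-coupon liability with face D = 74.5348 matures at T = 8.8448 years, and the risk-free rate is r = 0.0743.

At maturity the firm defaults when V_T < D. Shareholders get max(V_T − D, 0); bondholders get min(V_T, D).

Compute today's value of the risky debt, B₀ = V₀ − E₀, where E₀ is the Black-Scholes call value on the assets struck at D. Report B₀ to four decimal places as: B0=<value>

d₁ = [ln(V₀/D) + (r + σ²/2)T] / (σ√T)
   = [ln(232.9142/74.5348) + (0.0743 + 0.5·0.3972²)·8.8448] / (0.3972·√8.8448)
   = [1.139404 + 1.354881] / 1.181281 = 2.111509
d₂ = d₁ − σ√T = 2.111509 − 1.181281 = 0.930228
N(d₁) = 0.982636,  N(d₂) = 0.823873,  e^(−rT) = 0.518317
E₀ = V₀·N(d₁) − D·e^(−rT)·N(d₂)
   = 232.9142·0.982636 − 74.5348·0.518317·0.823873 = 197.041404
B₀ = V₀ − E₀ = 232.9142 − 197.041404 = 35.872796

B0=35.8728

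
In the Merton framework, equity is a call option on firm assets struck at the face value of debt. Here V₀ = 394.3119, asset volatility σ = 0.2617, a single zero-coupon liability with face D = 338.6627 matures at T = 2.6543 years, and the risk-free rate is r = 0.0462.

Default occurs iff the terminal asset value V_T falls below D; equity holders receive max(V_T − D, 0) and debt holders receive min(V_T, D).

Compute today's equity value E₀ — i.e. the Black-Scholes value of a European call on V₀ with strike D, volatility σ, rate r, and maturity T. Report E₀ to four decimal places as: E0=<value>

d₁ = [ln(V₀/D) + (r + σ²/2)T] / (σ√T)
   = [ln(394.3119/338.6627) + (0.0462 + 0.5·0.2617²)·2.6543] / (0.2617·√2.6543)
   = [0.152138 + 0.213521] / 0.426362 = 0.857624
d₂ = d₁ − σ√T = 0.857624 − 0.426362 = 0.431262
N(d₁) = 0.804450,  N(d₂) = 0.666861,  e^(−rT) = 0.884592
E₀ = V₀·N(d₁) − D·e^(−rT)·N(d₂)
   = 394.3119·0.804450 − 338.6627·0.884592·0.666861 = 117.427077

E0=117.4271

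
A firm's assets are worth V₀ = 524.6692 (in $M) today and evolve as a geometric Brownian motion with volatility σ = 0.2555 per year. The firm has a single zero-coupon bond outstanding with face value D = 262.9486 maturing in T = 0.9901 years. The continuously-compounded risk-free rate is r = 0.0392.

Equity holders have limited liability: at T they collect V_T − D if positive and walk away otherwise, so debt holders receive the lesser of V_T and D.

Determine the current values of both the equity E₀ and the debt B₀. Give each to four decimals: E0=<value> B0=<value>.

E0=271.7859 B0=252.8833

d₁ = [ln(V₀/D) + (r + σ²/2)T] / (σ√T)
   = [ln(524.6692/262.9486) + (0.0392 + 0.5·0.2555²)·0.9901] / (0.2555·√0.9901)
   = [0.690809 + 0.071129] / 0.254232 = 2.997018
d₂ = d₁ − σ√T = 2.997018 − 0.254232 = 2.742786
N(d₁) = 0.998637,  N(d₂) = 0.996954,  e^(−rT) = 0.961932
E₀ = V₀·N(d₁) − D·e^(−rT)·N(d₂)
   = 524.6692·0.998637 − 262.9486·0.961932·0.996954 = 271.785870
B₀ = V₀ − E₀ = 524.6692 − 271.785870 = 252.883330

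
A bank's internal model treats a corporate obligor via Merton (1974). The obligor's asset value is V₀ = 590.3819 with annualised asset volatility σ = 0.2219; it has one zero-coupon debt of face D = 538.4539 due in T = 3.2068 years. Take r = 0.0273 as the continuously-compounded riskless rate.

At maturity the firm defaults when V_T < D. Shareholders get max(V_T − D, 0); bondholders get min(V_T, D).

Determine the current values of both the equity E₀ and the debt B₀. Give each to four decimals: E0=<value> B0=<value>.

d₁ = [ln(V₀/D) + (r + σ²/2)T] / (σ√T)
   = [ln(590.3819/538.4539) + (0.0273 + 0.5·0.2219²)·3.2068] / (0.2219·√3.2068)
   = [0.092068 + 0.166496] / 0.397368 = 0.650691
d₂ = d₁ − σ√T = 0.650691 − 0.397368 = 0.253323
N(d₁) = 0.742377,  N(d₂) = 0.599991,  e^(−rT) = 0.916177
E₀ = V₀·N(d₁) − D·e^(−rT)·N(d₂)
   = 590.3819·0.742377 − 538.4539·0.916177·0.599991 = 142.299141
B₀ = V₀ − E₀ = 590.3819 − 142.299141 = 448.082759

E0=142.2991 B0=448.0828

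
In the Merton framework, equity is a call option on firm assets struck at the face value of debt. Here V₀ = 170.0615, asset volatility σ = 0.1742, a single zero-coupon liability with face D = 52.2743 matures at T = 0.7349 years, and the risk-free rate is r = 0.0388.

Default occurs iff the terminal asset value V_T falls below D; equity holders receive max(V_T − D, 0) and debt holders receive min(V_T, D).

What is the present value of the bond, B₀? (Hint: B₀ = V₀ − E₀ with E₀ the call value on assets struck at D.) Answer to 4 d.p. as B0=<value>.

d₁ = [ln(V₀/D) + (r + σ²/2)T] / (σ√T)
   = [ln(170.0615/52.2743) + (0.0388 + 0.5·0.1742²)·0.7349] / (0.1742·√0.7349)
   = [1.179655 + 0.039665] / 0.149335 = 8.164985
d₂ = d₁ − σ√T = 8.164985 − 0.149335 = 8.015650
N(d₁) = 1.000000,  N(d₂) = 1.000000,  e^(−rT) = 0.971889
E₀ = V₀·N(d₁) − D·e^(−rT)·N(d₂)
   = 170.0615·1.000000 − 52.2743·0.971889·1.000000 = 119.256705
B₀ = V₀ − E₀ = 170.0615 − 119.256705 = 50.804795

B0=50.8048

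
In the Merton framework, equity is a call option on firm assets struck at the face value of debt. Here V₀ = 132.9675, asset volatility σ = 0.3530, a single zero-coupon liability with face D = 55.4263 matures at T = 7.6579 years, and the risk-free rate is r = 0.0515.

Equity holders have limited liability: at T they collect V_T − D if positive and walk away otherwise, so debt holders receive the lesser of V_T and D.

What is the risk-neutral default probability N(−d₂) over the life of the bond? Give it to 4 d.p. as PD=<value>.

PD=0.2087

d₁ = [ln(V₀/D) + (r + σ²/2)T] / (σ√T)
   = [ln(132.9675/55.4263) + (0.0515 + 0.5·0.3530²)·7.6579] / (0.3530·√7.6579)
   = [0.875051 + 0.871503] / 0.976854 = 1.787938
d₂ = d₁ − σ√T = 1.787938 − 0.976854 = 0.811084
risk-neutral PD = N(−d₂) = N(-0.811084) = 0.208659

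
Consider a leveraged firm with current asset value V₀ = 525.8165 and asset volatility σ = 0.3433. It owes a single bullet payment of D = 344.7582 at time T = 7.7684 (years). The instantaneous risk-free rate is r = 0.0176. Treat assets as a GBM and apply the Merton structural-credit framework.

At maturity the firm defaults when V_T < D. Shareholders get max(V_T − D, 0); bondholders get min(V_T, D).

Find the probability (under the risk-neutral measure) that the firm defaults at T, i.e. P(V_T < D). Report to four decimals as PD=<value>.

d₁ = [ln(V₀/D) + (r + σ²/2)T] / (σ√T)
   = [ln(525.8165/344.7582) + (0.0176 + 0.5·0.3433²)·7.7684] / (0.3433·√7.7684)
   = [0.422109 + 0.594496] / 0.956841 = 1.062460
d₂ = d₁ − σ√T = 1.062460 − 0.956841 = 0.105619
risk-neutral PD = N(−d₂) = N(-0.105619) = 0.457942

PD=0.4579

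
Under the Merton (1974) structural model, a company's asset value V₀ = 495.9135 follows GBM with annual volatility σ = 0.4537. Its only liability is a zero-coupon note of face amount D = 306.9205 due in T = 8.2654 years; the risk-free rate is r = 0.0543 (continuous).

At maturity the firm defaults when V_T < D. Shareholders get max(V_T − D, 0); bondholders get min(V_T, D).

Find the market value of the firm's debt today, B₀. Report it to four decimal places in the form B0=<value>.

B0=145.4146

d₁ = [ln(V₀/D) + (r + σ²/2)T] / (σ√T)
   = [ln(495.9135/306.9205) + (0.0543 + 0.5·0.4537²)·8.2654] / (0.4537·√8.2654)
   = [0.479813 + 1.299501] / 1.304370 = 1.364118
d₂ = d₁ − σ√T = 1.364118 − 1.304370 = 0.059748
N(d₁) = 0.913735,  N(d₂) = 0.523822,  e^(−rT) = 0.638387
E₀ = V₀·N(d₁) − D·e^(−rT)·N(d₂)
   = 495.9135·0.913735 − 306.9205·0.638387·0.523822 = 350.498923
B₀ = V₀ − E₀ = 495.9135 − 350.498923 = 145.414577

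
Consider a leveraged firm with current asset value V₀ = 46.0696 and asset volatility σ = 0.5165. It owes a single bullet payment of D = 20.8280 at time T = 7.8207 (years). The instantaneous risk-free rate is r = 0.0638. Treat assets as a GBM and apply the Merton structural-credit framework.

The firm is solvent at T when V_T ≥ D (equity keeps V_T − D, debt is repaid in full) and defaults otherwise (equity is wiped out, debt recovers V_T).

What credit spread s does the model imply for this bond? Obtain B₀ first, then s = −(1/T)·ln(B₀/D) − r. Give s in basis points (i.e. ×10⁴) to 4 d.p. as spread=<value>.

spread=348.6104

d₁ = [ln(V₀/D) + (r + σ²/2)T] / (σ√T)
   = [ln(46.0696/20.8280) + (0.0638 + 0.5·0.5165²)·7.8207] / (0.5165·√7.8207)
   = [0.793855 + 1.542134] / 1.444419 = 1.617252
d₂ = d₁ − σ√T = 1.617252 − 1.444419 = 0.172833
N(d₁) = 0.947088,  N(d₂) = 0.568609,  e^(−rT) = 0.607161
E₀ = V₀·N(d₁) − D·e^(−rT)·N(d₂)
   = 46.0696·0.947088 − 20.8280·0.607161·0.568609 = 36.441366
B₀ = V₀ − E₀ = 46.0696 − 36.441366 = 9.628234
spread = −(1/T)·ln(B₀/D) − r = −(1/7.8207)·ln(9.628234/20.8280) − 0.0638 = 0.03486104
in basis points: 0.03486104 × 10⁴ = 348.6104 bp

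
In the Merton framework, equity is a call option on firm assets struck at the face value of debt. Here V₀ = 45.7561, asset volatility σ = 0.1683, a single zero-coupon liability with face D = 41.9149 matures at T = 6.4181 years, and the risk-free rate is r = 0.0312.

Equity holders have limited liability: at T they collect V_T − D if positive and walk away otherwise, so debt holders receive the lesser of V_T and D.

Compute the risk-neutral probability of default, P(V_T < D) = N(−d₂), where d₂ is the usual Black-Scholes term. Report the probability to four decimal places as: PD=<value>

PD=0.3220

d₁ = [ln(V₀/D) + (r + σ²/2)T] / (σ√T)
   = [ln(45.7561/41.9149) + (0.0312 + 0.5·0.1683²)·6.4181] / (0.1683·√6.4181)
   = [0.087684 + 0.291141] / 0.426371 = 0.888486
d₂ = d₁ − σ√T = 0.888486 − 0.426371 = 0.462115
risk-neutral PD = N(−d₂) = N(-0.462115) = 0.321999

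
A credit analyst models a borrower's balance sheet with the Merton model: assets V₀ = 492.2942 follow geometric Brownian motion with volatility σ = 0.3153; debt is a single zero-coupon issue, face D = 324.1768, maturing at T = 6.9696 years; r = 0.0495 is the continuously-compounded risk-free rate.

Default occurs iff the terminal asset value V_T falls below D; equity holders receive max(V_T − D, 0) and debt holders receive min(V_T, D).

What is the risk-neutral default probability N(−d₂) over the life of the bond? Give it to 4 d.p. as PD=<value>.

d₁ = [ln(V₀/D) + (r + σ²/2)T] / (σ√T)
   = [ln(492.2942/324.1768) + (0.0495 + 0.5·0.3153²)·6.9696] / (0.3153·√6.9696)
   = [0.417787 + 0.691433] / 0.832392 = 1.332570
d₂ = d₁ − σ√T = 1.332570 − 0.832392 = 0.500178
risk-neutral PD = N(−d₂) = N(-0.500178) = 0.308475

PD=0.3085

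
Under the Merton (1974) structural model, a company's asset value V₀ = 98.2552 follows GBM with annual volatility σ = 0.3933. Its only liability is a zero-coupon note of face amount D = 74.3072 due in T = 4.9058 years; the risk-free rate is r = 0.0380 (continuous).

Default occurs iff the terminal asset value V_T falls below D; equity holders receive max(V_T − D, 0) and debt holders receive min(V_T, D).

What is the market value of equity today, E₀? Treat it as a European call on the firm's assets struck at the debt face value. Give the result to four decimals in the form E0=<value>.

d₁ = [ln(V₀/D) + (r + σ²/2)T] / (σ√T)
   = [ln(98.2552/74.3072) + (0.0380 + 0.5·0.3933²)·4.9058] / (0.3933·√4.9058)
   = [0.279360 + 0.565847] / 0.871122 = 0.970252
d₂ = d₁ − σ√T = 0.970252 − 0.871122 = 0.099130
N(d₁) = 0.834039,  N(d₂) = 0.539482,  e^(−rT) = 0.829925
E₀ = V₀·N(d₁) − D·e^(−rT)·N(d₂)
   = 98.2552·0.834039 − 74.3072·0.829925·0.539482 = 48.679170

E0=48.6792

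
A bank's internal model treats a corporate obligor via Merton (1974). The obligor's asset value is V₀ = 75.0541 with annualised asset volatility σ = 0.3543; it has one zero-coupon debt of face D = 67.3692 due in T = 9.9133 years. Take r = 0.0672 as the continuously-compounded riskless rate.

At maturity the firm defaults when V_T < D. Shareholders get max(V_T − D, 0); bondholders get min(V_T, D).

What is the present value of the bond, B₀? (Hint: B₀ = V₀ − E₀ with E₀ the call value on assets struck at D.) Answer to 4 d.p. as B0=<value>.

d₁ = [ln(V₀/D) + (r + σ²/2)T] / (σ√T)
   = [ln(75.0541/67.3692) + (0.0672 + 0.5·0.3543²)·9.9133] / (0.3543·√9.9133)
   = [0.108021 + 1.288375] / 1.115527 = 1.251781
d₂ = d₁ − σ√T = 1.251781 − 1.115527 = 0.136253
N(d₁) = 0.894675,  N(d₂) = 0.554189,  e^(−rT) = 0.513670
E₀ = V₀·N(d₁) − D·e^(−rT)·N(d₂)
   = 75.0541·0.894675 − 67.3692·0.513670·0.554189 = 47.971002
B₀ = V₀ − E₀ = 75.0541 − 47.971002 = 27.083098

B0=27.0831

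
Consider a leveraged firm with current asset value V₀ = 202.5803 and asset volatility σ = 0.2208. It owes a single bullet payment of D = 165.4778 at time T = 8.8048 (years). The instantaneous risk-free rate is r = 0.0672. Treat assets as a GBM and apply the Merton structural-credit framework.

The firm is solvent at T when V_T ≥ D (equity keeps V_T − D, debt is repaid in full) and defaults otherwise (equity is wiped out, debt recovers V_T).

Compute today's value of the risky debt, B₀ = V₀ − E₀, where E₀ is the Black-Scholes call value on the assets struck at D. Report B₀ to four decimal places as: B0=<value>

d₁ = [ln(V₀/D) + (r + σ²/2)T] / (σ√T)
   = [ln(202.5803/165.4778) + (0.0672 + 0.5·0.2208²)·8.8048] / (0.2208·√8.8048)
   = [0.202299 + 0.806311] / 0.655177 = 1.539447
d₂ = d₁ − σ√T = 1.539447 − 0.655177 = 0.884269
N(d₁) = 0.938152,  N(d₂) = 0.811725,  e^(−rT) = 0.553395
E₀ = V₀·N(d₁) − D·e^(−rT)·N(d₂)
   = 202.5803·0.938152 − 165.4778·0.553395·0.811725 = 115.717790
B₀ = V₀ − E₀ = 202.5803 − 115.717790 = 86.862510

B0=86.8625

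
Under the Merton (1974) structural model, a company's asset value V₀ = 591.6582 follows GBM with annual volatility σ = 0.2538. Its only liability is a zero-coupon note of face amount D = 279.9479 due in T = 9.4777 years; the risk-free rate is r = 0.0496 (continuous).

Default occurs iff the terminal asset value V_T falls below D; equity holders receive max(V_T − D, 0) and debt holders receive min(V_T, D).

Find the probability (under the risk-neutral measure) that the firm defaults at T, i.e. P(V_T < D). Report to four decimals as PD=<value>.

PD=0.1213

d₁ = [ln(V₀/D) + (r + σ²/2)T] / (σ√T)
   = [ln(591.6582/279.9479) + (0.0496 + 0.5·0.2538²)·9.4777] / (0.2538·√9.4777)
   = [0.748326 + 0.775344] / 0.781345 = 1.950059
d₂ = d₁ − σ√T = 1.950059 − 0.781345 = 1.168714
risk-neutral PD = N(−d₂) = N(-1.168714) = 0.121260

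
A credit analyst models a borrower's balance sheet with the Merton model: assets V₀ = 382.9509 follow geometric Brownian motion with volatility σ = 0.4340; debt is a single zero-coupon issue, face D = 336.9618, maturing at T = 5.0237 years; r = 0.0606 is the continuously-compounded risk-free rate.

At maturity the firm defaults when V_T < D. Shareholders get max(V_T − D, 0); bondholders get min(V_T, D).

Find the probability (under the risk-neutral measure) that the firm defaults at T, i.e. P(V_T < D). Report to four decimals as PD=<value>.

PD=0.5167

d₁ = [ln(V₀/D) + (r + σ²/2)T] / (σ√T)
   = [ln(382.9509/336.9618) + (0.0606 + 0.5·0.4340²)·5.0237] / (0.4340·√5.0237)
   = [0.127937 + 0.777558] / 0.972751 = 0.930861
d₂ = d₁ − σ√T = 0.930861 − 0.972751 = -0.041890
risk-neutral PD = N(−d₂) = N(0.041890) = 0.516707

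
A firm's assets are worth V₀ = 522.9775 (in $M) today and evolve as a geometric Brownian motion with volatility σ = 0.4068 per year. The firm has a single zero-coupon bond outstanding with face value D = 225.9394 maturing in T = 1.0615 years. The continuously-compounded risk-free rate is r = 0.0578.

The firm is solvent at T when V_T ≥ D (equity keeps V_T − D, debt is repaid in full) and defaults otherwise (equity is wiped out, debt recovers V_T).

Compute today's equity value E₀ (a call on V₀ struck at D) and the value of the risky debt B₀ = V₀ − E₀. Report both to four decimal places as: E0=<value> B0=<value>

d₁ = [ln(V₀/D) + (r + σ²/2)T] / (σ√T)
   = [ln(522.9775/225.9394) + (0.0578 + 0.5·0.4068²)·1.0615] / (0.4068·√1.0615)
   = [0.839272 + 0.149187] / 0.419122 = 2.358399
d₂ = d₁ − σ√T = 2.358399 − 0.419122 = 1.939277
N(d₁) = 0.990823,  N(d₂) = 0.973766,  e^(−rT) = 0.940490
E₀ = V₀·N(d₁) − D·e^(−rT)·N(d₂)
   = 522.9775·0.990823 − 225.9394·0.940490·0.973766 = 311.259018
B₀ = V₀ − E₀ = 522.9775 − 311.259018 = 211.718482

E0=311.2590 B0=211.7185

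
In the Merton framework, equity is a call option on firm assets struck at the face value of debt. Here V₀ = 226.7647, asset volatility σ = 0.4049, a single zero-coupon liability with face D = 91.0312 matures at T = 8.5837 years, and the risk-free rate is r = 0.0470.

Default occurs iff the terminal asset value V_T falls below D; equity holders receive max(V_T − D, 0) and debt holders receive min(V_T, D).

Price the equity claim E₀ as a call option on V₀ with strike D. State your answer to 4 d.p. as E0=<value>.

d₁ = [ln(V₀/D) + (r + σ²/2)T] / (σ√T)
   = [ln(226.7647/91.0312) + (0.0470 + 0.5·0.4049²)·8.5837] / (0.4049·√8.5837)
   = [0.912711 + 1.107057] / 1.186274 = 1.702615
d₂ = d₁ − σ√T = 1.702615 − 1.186274 = 0.516341
N(d₁) = 0.955680,  N(d₂) = 0.697192,  e^(−rT) = 0.668022
E₀ = V₀·N(d₁) − D·e^(−rT)·N(d₂)
   = 226.7647·0.955680 − 91.0312·0.668022·0.697192 = 174.317637

E0=174.3176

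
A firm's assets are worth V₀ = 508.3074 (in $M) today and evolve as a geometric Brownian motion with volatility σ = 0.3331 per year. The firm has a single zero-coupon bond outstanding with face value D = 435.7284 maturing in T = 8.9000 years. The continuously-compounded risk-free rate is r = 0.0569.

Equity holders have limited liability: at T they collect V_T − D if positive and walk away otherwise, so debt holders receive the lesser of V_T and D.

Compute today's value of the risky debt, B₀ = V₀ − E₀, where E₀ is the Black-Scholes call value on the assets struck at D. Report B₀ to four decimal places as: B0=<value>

B0=211.1693

d₁ = [ln(V₀/D) + (r + σ²/2)T] / (σ√T)
   = [ln(508.3074/435.7284) + (0.0569 + 0.5·0.3331²)·8.9000] / (0.3331·√8.9000)
   = [0.154067 + 1.000162] / 0.993733 = 1.161509
d₂ = d₁ − σ√T = 1.161509 − 0.993733 = 0.167776
N(d₁) = 0.877283,  N(d₂) = 0.566620,  e^(−rT) = 0.602655
E₀ = V₀·N(d₁) − D·e^(−rT)·N(d₂)
   = 508.3074·0.877283 − 435.7284·0.602655·0.566620 = 297.138100
B₀ = V₀ − E₀ = 508.3074 − 297.138100 = 211.169300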